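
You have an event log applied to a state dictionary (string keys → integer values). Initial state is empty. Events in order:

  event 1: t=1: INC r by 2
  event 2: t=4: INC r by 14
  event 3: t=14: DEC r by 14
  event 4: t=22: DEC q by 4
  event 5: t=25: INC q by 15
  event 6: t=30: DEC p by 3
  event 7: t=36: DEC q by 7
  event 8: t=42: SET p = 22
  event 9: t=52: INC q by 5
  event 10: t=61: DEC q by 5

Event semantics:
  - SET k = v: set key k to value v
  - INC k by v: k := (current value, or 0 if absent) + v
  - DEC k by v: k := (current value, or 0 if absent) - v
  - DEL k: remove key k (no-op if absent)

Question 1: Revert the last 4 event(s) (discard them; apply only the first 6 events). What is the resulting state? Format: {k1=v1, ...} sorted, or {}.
Answer: {p=-3, q=11, r=2}

Derivation:
Keep first 6 events (discard last 4):
  after event 1 (t=1: INC r by 2): {r=2}
  after event 2 (t=4: INC r by 14): {r=16}
  after event 3 (t=14: DEC r by 14): {r=2}
  after event 4 (t=22: DEC q by 4): {q=-4, r=2}
  after event 5 (t=25: INC q by 15): {q=11, r=2}
  after event 6 (t=30: DEC p by 3): {p=-3, q=11, r=2}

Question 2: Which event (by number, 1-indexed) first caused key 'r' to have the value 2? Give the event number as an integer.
Looking for first event where r becomes 2:
  event 1: r (absent) -> 2  <-- first match

Answer: 1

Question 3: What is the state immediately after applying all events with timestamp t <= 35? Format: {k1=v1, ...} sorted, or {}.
Answer: {p=-3, q=11, r=2}

Derivation:
Apply events with t <= 35 (6 events):
  after event 1 (t=1: INC r by 2): {r=2}
  after event 2 (t=4: INC r by 14): {r=16}
  after event 3 (t=14: DEC r by 14): {r=2}
  after event 4 (t=22: DEC q by 4): {q=-4, r=2}
  after event 5 (t=25: INC q by 15): {q=11, r=2}
  after event 6 (t=30: DEC p by 3): {p=-3, q=11, r=2}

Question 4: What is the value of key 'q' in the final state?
Answer: 4

Derivation:
Track key 'q' through all 10 events:
  event 1 (t=1: INC r by 2): q unchanged
  event 2 (t=4: INC r by 14): q unchanged
  event 3 (t=14: DEC r by 14): q unchanged
  event 4 (t=22: DEC q by 4): q (absent) -> -4
  event 5 (t=25: INC q by 15): q -4 -> 11
  event 6 (t=30: DEC p by 3): q unchanged
  event 7 (t=36: DEC q by 7): q 11 -> 4
  event 8 (t=42: SET p = 22): q unchanged
  event 9 (t=52: INC q by 5): q 4 -> 9
  event 10 (t=61: DEC q by 5): q 9 -> 4
Final: q = 4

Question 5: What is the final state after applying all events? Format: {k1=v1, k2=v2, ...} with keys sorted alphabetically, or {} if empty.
Answer: {p=22, q=4, r=2}

Derivation:
  after event 1 (t=1: INC r by 2): {r=2}
  after event 2 (t=4: INC r by 14): {r=16}
  after event 3 (t=14: DEC r by 14): {r=2}
  after event 4 (t=22: DEC q by 4): {q=-4, r=2}
  after event 5 (t=25: INC q by 15): {q=11, r=2}
  after event 6 (t=30: DEC p by 3): {p=-3, q=11, r=2}
  after event 7 (t=36: DEC q by 7): {p=-3, q=4, r=2}
  after event 8 (t=42: SET p = 22): {p=22, q=4, r=2}
  after event 9 (t=52: INC q by 5): {p=22, q=9, r=2}
  after event 10 (t=61: DEC q by 5): {p=22, q=4, r=2}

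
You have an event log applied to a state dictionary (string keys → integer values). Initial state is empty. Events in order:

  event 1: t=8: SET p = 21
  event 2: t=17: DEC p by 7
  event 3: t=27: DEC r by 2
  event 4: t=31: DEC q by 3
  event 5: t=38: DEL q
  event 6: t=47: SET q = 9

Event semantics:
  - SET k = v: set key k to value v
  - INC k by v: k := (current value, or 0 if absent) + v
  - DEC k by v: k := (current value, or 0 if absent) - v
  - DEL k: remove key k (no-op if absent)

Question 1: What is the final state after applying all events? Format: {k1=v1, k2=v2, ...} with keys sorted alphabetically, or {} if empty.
Answer: {p=14, q=9, r=-2}

Derivation:
  after event 1 (t=8: SET p = 21): {p=21}
  after event 2 (t=17: DEC p by 7): {p=14}
  after event 3 (t=27: DEC r by 2): {p=14, r=-2}
  after event 4 (t=31: DEC q by 3): {p=14, q=-3, r=-2}
  after event 5 (t=38: DEL q): {p=14, r=-2}
  after event 6 (t=47: SET q = 9): {p=14, q=9, r=-2}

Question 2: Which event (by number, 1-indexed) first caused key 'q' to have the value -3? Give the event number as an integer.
Answer: 4

Derivation:
Looking for first event where q becomes -3:
  event 4: q (absent) -> -3  <-- first match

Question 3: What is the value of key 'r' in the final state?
Answer: -2

Derivation:
Track key 'r' through all 6 events:
  event 1 (t=8: SET p = 21): r unchanged
  event 2 (t=17: DEC p by 7): r unchanged
  event 3 (t=27: DEC r by 2): r (absent) -> -2
  event 4 (t=31: DEC q by 3): r unchanged
  event 5 (t=38: DEL q): r unchanged
  event 6 (t=47: SET q = 9): r unchanged
Final: r = -2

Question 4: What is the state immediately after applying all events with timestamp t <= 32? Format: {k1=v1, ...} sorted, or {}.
Answer: {p=14, q=-3, r=-2}

Derivation:
Apply events with t <= 32 (4 events):
  after event 1 (t=8: SET p = 21): {p=21}
  after event 2 (t=17: DEC p by 7): {p=14}
  after event 3 (t=27: DEC r by 2): {p=14, r=-2}
  after event 4 (t=31: DEC q by 3): {p=14, q=-3, r=-2}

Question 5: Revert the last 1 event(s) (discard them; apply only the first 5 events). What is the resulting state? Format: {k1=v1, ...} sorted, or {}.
Answer: {p=14, r=-2}

Derivation:
Keep first 5 events (discard last 1):
  after event 1 (t=8: SET p = 21): {p=21}
  after event 2 (t=17: DEC p by 7): {p=14}
  after event 3 (t=27: DEC r by 2): {p=14, r=-2}
  after event 4 (t=31: DEC q by 3): {p=14, q=-3, r=-2}
  after event 5 (t=38: DEL q): {p=14, r=-2}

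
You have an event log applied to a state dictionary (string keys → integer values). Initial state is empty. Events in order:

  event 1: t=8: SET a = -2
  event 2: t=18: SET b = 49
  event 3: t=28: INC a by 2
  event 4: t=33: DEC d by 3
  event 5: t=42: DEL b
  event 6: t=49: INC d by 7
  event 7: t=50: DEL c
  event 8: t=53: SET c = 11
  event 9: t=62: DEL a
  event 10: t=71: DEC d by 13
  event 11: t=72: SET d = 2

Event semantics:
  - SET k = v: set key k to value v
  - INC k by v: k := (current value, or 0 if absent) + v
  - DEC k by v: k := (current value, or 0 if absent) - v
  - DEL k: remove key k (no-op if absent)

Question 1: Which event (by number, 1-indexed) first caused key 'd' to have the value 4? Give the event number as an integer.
Answer: 6

Derivation:
Looking for first event where d becomes 4:
  event 4: d = -3
  event 5: d = -3
  event 6: d -3 -> 4  <-- first match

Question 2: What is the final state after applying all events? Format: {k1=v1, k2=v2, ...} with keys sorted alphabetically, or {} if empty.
Answer: {c=11, d=2}

Derivation:
  after event 1 (t=8: SET a = -2): {a=-2}
  after event 2 (t=18: SET b = 49): {a=-2, b=49}
  after event 3 (t=28: INC a by 2): {a=0, b=49}
  after event 4 (t=33: DEC d by 3): {a=0, b=49, d=-3}
  after event 5 (t=42: DEL b): {a=0, d=-3}
  after event 6 (t=49: INC d by 7): {a=0, d=4}
  after event 7 (t=50: DEL c): {a=0, d=4}
  after event 8 (t=53: SET c = 11): {a=0, c=11, d=4}
  after event 9 (t=62: DEL a): {c=11, d=4}
  after event 10 (t=71: DEC d by 13): {c=11, d=-9}
  after event 11 (t=72: SET d = 2): {c=11, d=2}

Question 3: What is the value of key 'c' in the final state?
Answer: 11

Derivation:
Track key 'c' through all 11 events:
  event 1 (t=8: SET a = -2): c unchanged
  event 2 (t=18: SET b = 49): c unchanged
  event 3 (t=28: INC a by 2): c unchanged
  event 4 (t=33: DEC d by 3): c unchanged
  event 5 (t=42: DEL b): c unchanged
  event 6 (t=49: INC d by 7): c unchanged
  event 7 (t=50: DEL c): c (absent) -> (absent)
  event 8 (t=53: SET c = 11): c (absent) -> 11
  event 9 (t=62: DEL a): c unchanged
  event 10 (t=71: DEC d by 13): c unchanged
  event 11 (t=72: SET d = 2): c unchanged
Final: c = 11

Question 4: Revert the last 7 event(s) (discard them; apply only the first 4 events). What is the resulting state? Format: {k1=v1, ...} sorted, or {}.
Answer: {a=0, b=49, d=-3}

Derivation:
Keep first 4 events (discard last 7):
  after event 1 (t=8: SET a = -2): {a=-2}
  after event 2 (t=18: SET b = 49): {a=-2, b=49}
  after event 3 (t=28: INC a by 2): {a=0, b=49}
  after event 4 (t=33: DEC d by 3): {a=0, b=49, d=-3}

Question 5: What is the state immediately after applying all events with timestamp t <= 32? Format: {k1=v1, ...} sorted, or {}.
Apply events with t <= 32 (3 events):
  after event 1 (t=8: SET a = -2): {a=-2}
  after event 2 (t=18: SET b = 49): {a=-2, b=49}
  after event 3 (t=28: INC a by 2): {a=0, b=49}

Answer: {a=0, b=49}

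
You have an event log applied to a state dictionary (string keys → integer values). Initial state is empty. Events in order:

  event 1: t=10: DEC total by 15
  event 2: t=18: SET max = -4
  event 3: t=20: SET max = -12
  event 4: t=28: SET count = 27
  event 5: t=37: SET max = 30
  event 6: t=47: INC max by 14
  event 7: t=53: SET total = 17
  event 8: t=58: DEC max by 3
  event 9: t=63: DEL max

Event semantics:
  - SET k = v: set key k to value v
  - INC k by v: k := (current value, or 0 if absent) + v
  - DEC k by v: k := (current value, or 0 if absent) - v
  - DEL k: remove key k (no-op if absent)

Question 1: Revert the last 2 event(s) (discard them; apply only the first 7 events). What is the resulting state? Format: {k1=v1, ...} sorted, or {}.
Keep first 7 events (discard last 2):
  after event 1 (t=10: DEC total by 15): {total=-15}
  after event 2 (t=18: SET max = -4): {max=-4, total=-15}
  after event 3 (t=20: SET max = -12): {max=-12, total=-15}
  after event 4 (t=28: SET count = 27): {count=27, max=-12, total=-15}
  after event 5 (t=37: SET max = 30): {count=27, max=30, total=-15}
  after event 6 (t=47: INC max by 14): {count=27, max=44, total=-15}
  after event 7 (t=53: SET total = 17): {count=27, max=44, total=17}

Answer: {count=27, max=44, total=17}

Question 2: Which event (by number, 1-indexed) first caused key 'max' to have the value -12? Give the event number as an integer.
Looking for first event where max becomes -12:
  event 2: max = -4
  event 3: max -4 -> -12  <-- first match

Answer: 3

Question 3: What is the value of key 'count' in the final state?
Track key 'count' through all 9 events:
  event 1 (t=10: DEC total by 15): count unchanged
  event 2 (t=18: SET max = -4): count unchanged
  event 3 (t=20: SET max = -12): count unchanged
  event 4 (t=28: SET count = 27): count (absent) -> 27
  event 5 (t=37: SET max = 30): count unchanged
  event 6 (t=47: INC max by 14): count unchanged
  event 7 (t=53: SET total = 17): count unchanged
  event 8 (t=58: DEC max by 3): count unchanged
  event 9 (t=63: DEL max): count unchanged
Final: count = 27

Answer: 27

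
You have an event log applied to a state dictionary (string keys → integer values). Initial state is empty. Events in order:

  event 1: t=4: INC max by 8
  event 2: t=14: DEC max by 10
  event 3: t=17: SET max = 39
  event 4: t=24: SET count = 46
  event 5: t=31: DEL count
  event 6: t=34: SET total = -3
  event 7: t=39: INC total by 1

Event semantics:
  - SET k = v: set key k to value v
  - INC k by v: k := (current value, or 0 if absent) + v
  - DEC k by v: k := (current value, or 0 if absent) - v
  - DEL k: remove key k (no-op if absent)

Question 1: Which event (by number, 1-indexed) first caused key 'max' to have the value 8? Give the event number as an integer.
Looking for first event where max becomes 8:
  event 1: max (absent) -> 8  <-- first match

Answer: 1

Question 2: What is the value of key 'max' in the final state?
Track key 'max' through all 7 events:
  event 1 (t=4: INC max by 8): max (absent) -> 8
  event 2 (t=14: DEC max by 10): max 8 -> -2
  event 3 (t=17: SET max = 39): max -2 -> 39
  event 4 (t=24: SET count = 46): max unchanged
  event 5 (t=31: DEL count): max unchanged
  event 6 (t=34: SET total = -3): max unchanged
  event 7 (t=39: INC total by 1): max unchanged
Final: max = 39

Answer: 39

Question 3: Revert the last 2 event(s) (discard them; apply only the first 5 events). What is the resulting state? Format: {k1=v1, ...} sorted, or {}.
Answer: {max=39}

Derivation:
Keep first 5 events (discard last 2):
  after event 1 (t=4: INC max by 8): {max=8}
  after event 2 (t=14: DEC max by 10): {max=-2}
  after event 3 (t=17: SET max = 39): {max=39}
  after event 4 (t=24: SET count = 46): {count=46, max=39}
  after event 5 (t=31: DEL count): {max=39}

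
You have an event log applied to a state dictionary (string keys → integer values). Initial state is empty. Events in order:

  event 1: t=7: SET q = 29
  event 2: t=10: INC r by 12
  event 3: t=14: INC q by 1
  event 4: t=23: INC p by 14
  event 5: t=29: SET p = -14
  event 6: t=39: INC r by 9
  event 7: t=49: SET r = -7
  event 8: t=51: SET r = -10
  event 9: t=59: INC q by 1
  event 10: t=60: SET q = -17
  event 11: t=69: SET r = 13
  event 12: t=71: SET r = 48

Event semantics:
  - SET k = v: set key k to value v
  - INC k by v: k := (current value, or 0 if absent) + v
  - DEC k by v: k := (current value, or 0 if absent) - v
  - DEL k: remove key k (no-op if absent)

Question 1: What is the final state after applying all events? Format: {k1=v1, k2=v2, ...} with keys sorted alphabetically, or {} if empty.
  after event 1 (t=7: SET q = 29): {q=29}
  after event 2 (t=10: INC r by 12): {q=29, r=12}
  after event 3 (t=14: INC q by 1): {q=30, r=12}
  after event 4 (t=23: INC p by 14): {p=14, q=30, r=12}
  after event 5 (t=29: SET p = -14): {p=-14, q=30, r=12}
  after event 6 (t=39: INC r by 9): {p=-14, q=30, r=21}
  after event 7 (t=49: SET r = -7): {p=-14, q=30, r=-7}
  after event 8 (t=51: SET r = -10): {p=-14, q=30, r=-10}
  after event 9 (t=59: INC q by 1): {p=-14, q=31, r=-10}
  after event 10 (t=60: SET q = -17): {p=-14, q=-17, r=-10}
  after event 11 (t=69: SET r = 13): {p=-14, q=-17, r=13}
  after event 12 (t=71: SET r = 48): {p=-14, q=-17, r=48}

Answer: {p=-14, q=-17, r=48}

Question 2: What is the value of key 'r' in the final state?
Answer: 48

Derivation:
Track key 'r' through all 12 events:
  event 1 (t=7: SET q = 29): r unchanged
  event 2 (t=10: INC r by 12): r (absent) -> 12
  event 3 (t=14: INC q by 1): r unchanged
  event 4 (t=23: INC p by 14): r unchanged
  event 5 (t=29: SET p = -14): r unchanged
  event 6 (t=39: INC r by 9): r 12 -> 21
  event 7 (t=49: SET r = -7): r 21 -> -7
  event 8 (t=51: SET r = -10): r -7 -> -10
  event 9 (t=59: INC q by 1): r unchanged
  event 10 (t=60: SET q = -17): r unchanged
  event 11 (t=69: SET r = 13): r -10 -> 13
  event 12 (t=71: SET r = 48): r 13 -> 48
Final: r = 48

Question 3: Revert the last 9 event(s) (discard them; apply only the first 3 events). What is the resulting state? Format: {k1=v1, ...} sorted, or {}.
Keep first 3 events (discard last 9):
  after event 1 (t=7: SET q = 29): {q=29}
  after event 2 (t=10: INC r by 12): {q=29, r=12}
  after event 3 (t=14: INC q by 1): {q=30, r=12}

Answer: {q=30, r=12}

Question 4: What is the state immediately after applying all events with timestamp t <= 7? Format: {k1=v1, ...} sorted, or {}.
Answer: {q=29}

Derivation:
Apply events with t <= 7 (1 events):
  after event 1 (t=7: SET q = 29): {q=29}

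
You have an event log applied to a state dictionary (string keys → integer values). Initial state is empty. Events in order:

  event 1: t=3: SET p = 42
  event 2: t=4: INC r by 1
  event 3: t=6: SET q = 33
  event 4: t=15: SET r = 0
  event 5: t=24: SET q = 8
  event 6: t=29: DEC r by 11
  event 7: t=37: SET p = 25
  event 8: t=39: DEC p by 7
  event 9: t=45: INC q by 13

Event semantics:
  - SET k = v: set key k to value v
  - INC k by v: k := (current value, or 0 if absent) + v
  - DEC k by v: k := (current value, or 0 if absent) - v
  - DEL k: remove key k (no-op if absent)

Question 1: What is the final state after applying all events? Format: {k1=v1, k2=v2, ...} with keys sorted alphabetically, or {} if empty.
  after event 1 (t=3: SET p = 42): {p=42}
  after event 2 (t=4: INC r by 1): {p=42, r=1}
  after event 3 (t=6: SET q = 33): {p=42, q=33, r=1}
  after event 4 (t=15: SET r = 0): {p=42, q=33, r=0}
  after event 5 (t=24: SET q = 8): {p=42, q=8, r=0}
  after event 6 (t=29: DEC r by 11): {p=42, q=8, r=-11}
  after event 7 (t=37: SET p = 25): {p=25, q=8, r=-11}
  after event 8 (t=39: DEC p by 7): {p=18, q=8, r=-11}
  after event 9 (t=45: INC q by 13): {p=18, q=21, r=-11}

Answer: {p=18, q=21, r=-11}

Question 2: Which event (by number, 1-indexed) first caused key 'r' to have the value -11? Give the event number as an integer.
Looking for first event where r becomes -11:
  event 2: r = 1
  event 3: r = 1
  event 4: r = 0
  event 5: r = 0
  event 6: r 0 -> -11  <-- first match

Answer: 6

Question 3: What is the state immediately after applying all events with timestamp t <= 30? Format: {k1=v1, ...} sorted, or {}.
Apply events with t <= 30 (6 events):
  after event 1 (t=3: SET p = 42): {p=42}
  after event 2 (t=4: INC r by 1): {p=42, r=1}
  after event 3 (t=6: SET q = 33): {p=42, q=33, r=1}
  after event 4 (t=15: SET r = 0): {p=42, q=33, r=0}
  after event 5 (t=24: SET q = 8): {p=42, q=8, r=0}
  after event 6 (t=29: DEC r by 11): {p=42, q=8, r=-11}

Answer: {p=42, q=8, r=-11}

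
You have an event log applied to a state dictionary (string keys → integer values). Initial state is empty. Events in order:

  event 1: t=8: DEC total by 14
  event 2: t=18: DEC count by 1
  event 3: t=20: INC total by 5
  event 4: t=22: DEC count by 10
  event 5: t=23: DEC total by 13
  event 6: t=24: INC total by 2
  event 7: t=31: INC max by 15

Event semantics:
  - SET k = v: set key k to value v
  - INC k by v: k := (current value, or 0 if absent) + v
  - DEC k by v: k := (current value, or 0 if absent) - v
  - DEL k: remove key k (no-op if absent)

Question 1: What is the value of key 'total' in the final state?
Track key 'total' through all 7 events:
  event 1 (t=8: DEC total by 14): total (absent) -> -14
  event 2 (t=18: DEC count by 1): total unchanged
  event 3 (t=20: INC total by 5): total -14 -> -9
  event 4 (t=22: DEC count by 10): total unchanged
  event 5 (t=23: DEC total by 13): total -9 -> -22
  event 6 (t=24: INC total by 2): total -22 -> -20
  event 7 (t=31: INC max by 15): total unchanged
Final: total = -20

Answer: -20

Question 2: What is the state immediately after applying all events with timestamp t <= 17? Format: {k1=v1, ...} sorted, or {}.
Answer: {total=-14}

Derivation:
Apply events with t <= 17 (1 events):
  after event 1 (t=8: DEC total by 14): {total=-14}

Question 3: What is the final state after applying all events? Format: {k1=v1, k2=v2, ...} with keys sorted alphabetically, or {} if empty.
  after event 1 (t=8: DEC total by 14): {total=-14}
  after event 2 (t=18: DEC count by 1): {count=-1, total=-14}
  after event 3 (t=20: INC total by 5): {count=-1, total=-9}
  after event 4 (t=22: DEC count by 10): {count=-11, total=-9}
  after event 5 (t=23: DEC total by 13): {count=-11, total=-22}
  after event 6 (t=24: INC total by 2): {count=-11, total=-20}
  after event 7 (t=31: INC max by 15): {count=-11, max=15, total=-20}

Answer: {count=-11, max=15, total=-20}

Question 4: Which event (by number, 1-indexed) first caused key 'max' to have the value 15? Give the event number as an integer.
Answer: 7

Derivation:
Looking for first event where max becomes 15:
  event 7: max (absent) -> 15  <-- first match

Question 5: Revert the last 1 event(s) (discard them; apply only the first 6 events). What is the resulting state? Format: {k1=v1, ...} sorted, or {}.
Keep first 6 events (discard last 1):
  after event 1 (t=8: DEC total by 14): {total=-14}
  after event 2 (t=18: DEC count by 1): {count=-1, total=-14}
  after event 3 (t=20: INC total by 5): {count=-1, total=-9}
  after event 4 (t=22: DEC count by 10): {count=-11, total=-9}
  after event 5 (t=23: DEC total by 13): {count=-11, total=-22}
  after event 6 (t=24: INC total by 2): {count=-11, total=-20}

Answer: {count=-11, total=-20}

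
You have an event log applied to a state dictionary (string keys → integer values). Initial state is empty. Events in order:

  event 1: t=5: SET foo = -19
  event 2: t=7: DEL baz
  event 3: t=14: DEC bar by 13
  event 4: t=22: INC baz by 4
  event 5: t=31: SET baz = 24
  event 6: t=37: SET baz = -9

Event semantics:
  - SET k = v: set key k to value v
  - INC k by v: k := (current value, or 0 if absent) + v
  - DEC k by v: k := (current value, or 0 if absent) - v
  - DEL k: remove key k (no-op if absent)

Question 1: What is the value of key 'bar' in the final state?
Answer: -13

Derivation:
Track key 'bar' through all 6 events:
  event 1 (t=5: SET foo = -19): bar unchanged
  event 2 (t=7: DEL baz): bar unchanged
  event 3 (t=14: DEC bar by 13): bar (absent) -> -13
  event 4 (t=22: INC baz by 4): bar unchanged
  event 5 (t=31: SET baz = 24): bar unchanged
  event 6 (t=37: SET baz = -9): bar unchanged
Final: bar = -13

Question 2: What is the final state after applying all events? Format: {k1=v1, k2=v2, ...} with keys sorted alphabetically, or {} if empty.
  after event 1 (t=5: SET foo = -19): {foo=-19}
  after event 2 (t=7: DEL baz): {foo=-19}
  after event 3 (t=14: DEC bar by 13): {bar=-13, foo=-19}
  after event 4 (t=22: INC baz by 4): {bar=-13, baz=4, foo=-19}
  after event 5 (t=31: SET baz = 24): {bar=-13, baz=24, foo=-19}
  after event 6 (t=37: SET baz = -9): {bar=-13, baz=-9, foo=-19}

Answer: {bar=-13, baz=-9, foo=-19}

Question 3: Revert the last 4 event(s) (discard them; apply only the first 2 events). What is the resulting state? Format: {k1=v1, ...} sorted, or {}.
Keep first 2 events (discard last 4):
  after event 1 (t=5: SET foo = -19): {foo=-19}
  after event 2 (t=7: DEL baz): {foo=-19}

Answer: {foo=-19}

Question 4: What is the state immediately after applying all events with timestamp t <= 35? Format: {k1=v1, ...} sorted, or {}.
Apply events with t <= 35 (5 events):
  after event 1 (t=5: SET foo = -19): {foo=-19}
  after event 2 (t=7: DEL baz): {foo=-19}
  after event 3 (t=14: DEC bar by 13): {bar=-13, foo=-19}
  after event 4 (t=22: INC baz by 4): {bar=-13, baz=4, foo=-19}
  after event 5 (t=31: SET baz = 24): {bar=-13, baz=24, foo=-19}

Answer: {bar=-13, baz=24, foo=-19}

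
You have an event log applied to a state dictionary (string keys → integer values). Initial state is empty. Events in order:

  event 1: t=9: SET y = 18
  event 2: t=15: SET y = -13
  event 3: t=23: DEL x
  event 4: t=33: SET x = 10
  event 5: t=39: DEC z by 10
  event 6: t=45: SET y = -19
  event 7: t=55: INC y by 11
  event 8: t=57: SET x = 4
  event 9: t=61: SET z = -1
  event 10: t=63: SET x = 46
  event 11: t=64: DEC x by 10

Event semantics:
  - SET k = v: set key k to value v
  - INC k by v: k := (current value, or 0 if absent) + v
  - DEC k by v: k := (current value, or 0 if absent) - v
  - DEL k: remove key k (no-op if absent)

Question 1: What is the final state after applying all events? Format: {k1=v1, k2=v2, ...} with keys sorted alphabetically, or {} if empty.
Answer: {x=36, y=-8, z=-1}

Derivation:
  after event 1 (t=9: SET y = 18): {y=18}
  after event 2 (t=15: SET y = -13): {y=-13}
  after event 3 (t=23: DEL x): {y=-13}
  after event 4 (t=33: SET x = 10): {x=10, y=-13}
  after event 5 (t=39: DEC z by 10): {x=10, y=-13, z=-10}
  after event 6 (t=45: SET y = -19): {x=10, y=-19, z=-10}
  after event 7 (t=55: INC y by 11): {x=10, y=-8, z=-10}
  after event 8 (t=57: SET x = 4): {x=4, y=-8, z=-10}
  after event 9 (t=61: SET z = -1): {x=4, y=-8, z=-1}
  after event 10 (t=63: SET x = 46): {x=46, y=-8, z=-1}
  after event 11 (t=64: DEC x by 10): {x=36, y=-8, z=-1}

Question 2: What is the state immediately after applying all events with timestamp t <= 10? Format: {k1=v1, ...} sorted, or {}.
Answer: {y=18}

Derivation:
Apply events with t <= 10 (1 events):
  after event 1 (t=9: SET y = 18): {y=18}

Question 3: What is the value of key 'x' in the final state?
Answer: 36

Derivation:
Track key 'x' through all 11 events:
  event 1 (t=9: SET y = 18): x unchanged
  event 2 (t=15: SET y = -13): x unchanged
  event 3 (t=23: DEL x): x (absent) -> (absent)
  event 4 (t=33: SET x = 10): x (absent) -> 10
  event 5 (t=39: DEC z by 10): x unchanged
  event 6 (t=45: SET y = -19): x unchanged
  event 7 (t=55: INC y by 11): x unchanged
  event 8 (t=57: SET x = 4): x 10 -> 4
  event 9 (t=61: SET z = -1): x unchanged
  event 10 (t=63: SET x = 46): x 4 -> 46
  event 11 (t=64: DEC x by 10): x 46 -> 36
Final: x = 36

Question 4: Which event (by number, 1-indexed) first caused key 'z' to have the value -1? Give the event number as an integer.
Looking for first event where z becomes -1:
  event 5: z = -10
  event 6: z = -10
  event 7: z = -10
  event 8: z = -10
  event 9: z -10 -> -1  <-- first match

Answer: 9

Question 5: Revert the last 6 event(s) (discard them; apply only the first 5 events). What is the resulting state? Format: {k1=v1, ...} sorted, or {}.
Keep first 5 events (discard last 6):
  after event 1 (t=9: SET y = 18): {y=18}
  after event 2 (t=15: SET y = -13): {y=-13}
  after event 3 (t=23: DEL x): {y=-13}
  after event 4 (t=33: SET x = 10): {x=10, y=-13}
  after event 5 (t=39: DEC z by 10): {x=10, y=-13, z=-10}

Answer: {x=10, y=-13, z=-10}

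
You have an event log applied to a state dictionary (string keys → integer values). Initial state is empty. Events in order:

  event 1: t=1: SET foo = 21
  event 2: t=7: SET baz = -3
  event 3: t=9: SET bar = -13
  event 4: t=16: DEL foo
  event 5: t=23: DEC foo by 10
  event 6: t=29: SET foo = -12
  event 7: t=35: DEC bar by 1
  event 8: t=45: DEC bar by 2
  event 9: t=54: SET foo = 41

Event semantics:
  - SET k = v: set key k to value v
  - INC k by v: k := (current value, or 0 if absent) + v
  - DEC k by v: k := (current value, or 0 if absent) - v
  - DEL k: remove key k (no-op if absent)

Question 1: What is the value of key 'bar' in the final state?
Answer: -16

Derivation:
Track key 'bar' through all 9 events:
  event 1 (t=1: SET foo = 21): bar unchanged
  event 2 (t=7: SET baz = -3): bar unchanged
  event 3 (t=9: SET bar = -13): bar (absent) -> -13
  event 4 (t=16: DEL foo): bar unchanged
  event 5 (t=23: DEC foo by 10): bar unchanged
  event 6 (t=29: SET foo = -12): bar unchanged
  event 7 (t=35: DEC bar by 1): bar -13 -> -14
  event 8 (t=45: DEC bar by 2): bar -14 -> -16
  event 9 (t=54: SET foo = 41): bar unchanged
Final: bar = -16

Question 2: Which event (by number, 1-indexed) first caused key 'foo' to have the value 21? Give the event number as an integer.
Answer: 1

Derivation:
Looking for first event where foo becomes 21:
  event 1: foo (absent) -> 21  <-- first match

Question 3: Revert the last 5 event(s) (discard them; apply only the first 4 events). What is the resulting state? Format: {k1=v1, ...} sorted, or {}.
Answer: {bar=-13, baz=-3}

Derivation:
Keep first 4 events (discard last 5):
  after event 1 (t=1: SET foo = 21): {foo=21}
  after event 2 (t=7: SET baz = -3): {baz=-3, foo=21}
  after event 3 (t=9: SET bar = -13): {bar=-13, baz=-3, foo=21}
  after event 4 (t=16: DEL foo): {bar=-13, baz=-3}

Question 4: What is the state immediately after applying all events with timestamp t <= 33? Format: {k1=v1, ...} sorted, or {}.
Answer: {bar=-13, baz=-3, foo=-12}

Derivation:
Apply events with t <= 33 (6 events):
  after event 1 (t=1: SET foo = 21): {foo=21}
  after event 2 (t=7: SET baz = -3): {baz=-3, foo=21}
  after event 3 (t=9: SET bar = -13): {bar=-13, baz=-3, foo=21}
  after event 4 (t=16: DEL foo): {bar=-13, baz=-3}
  after event 5 (t=23: DEC foo by 10): {bar=-13, baz=-3, foo=-10}
  after event 6 (t=29: SET foo = -12): {bar=-13, baz=-3, foo=-12}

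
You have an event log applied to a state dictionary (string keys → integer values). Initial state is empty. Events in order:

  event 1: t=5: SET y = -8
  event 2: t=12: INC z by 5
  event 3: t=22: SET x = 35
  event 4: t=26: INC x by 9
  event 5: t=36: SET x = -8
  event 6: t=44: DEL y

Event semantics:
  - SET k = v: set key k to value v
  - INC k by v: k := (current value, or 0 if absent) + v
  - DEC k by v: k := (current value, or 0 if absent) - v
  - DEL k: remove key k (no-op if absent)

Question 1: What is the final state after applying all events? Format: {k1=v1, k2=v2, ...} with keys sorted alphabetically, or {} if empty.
Answer: {x=-8, z=5}

Derivation:
  after event 1 (t=5: SET y = -8): {y=-8}
  after event 2 (t=12: INC z by 5): {y=-8, z=5}
  after event 3 (t=22: SET x = 35): {x=35, y=-8, z=5}
  after event 4 (t=26: INC x by 9): {x=44, y=-8, z=5}
  after event 5 (t=36: SET x = -8): {x=-8, y=-8, z=5}
  after event 6 (t=44: DEL y): {x=-8, z=5}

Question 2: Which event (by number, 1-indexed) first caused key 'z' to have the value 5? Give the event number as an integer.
Answer: 2

Derivation:
Looking for first event where z becomes 5:
  event 2: z (absent) -> 5  <-- first match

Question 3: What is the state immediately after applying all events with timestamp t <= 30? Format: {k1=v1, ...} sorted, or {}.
Apply events with t <= 30 (4 events):
  after event 1 (t=5: SET y = -8): {y=-8}
  after event 2 (t=12: INC z by 5): {y=-8, z=5}
  after event 3 (t=22: SET x = 35): {x=35, y=-8, z=5}
  after event 4 (t=26: INC x by 9): {x=44, y=-8, z=5}

Answer: {x=44, y=-8, z=5}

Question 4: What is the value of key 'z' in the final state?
Answer: 5

Derivation:
Track key 'z' through all 6 events:
  event 1 (t=5: SET y = -8): z unchanged
  event 2 (t=12: INC z by 5): z (absent) -> 5
  event 3 (t=22: SET x = 35): z unchanged
  event 4 (t=26: INC x by 9): z unchanged
  event 5 (t=36: SET x = -8): z unchanged
  event 6 (t=44: DEL y): z unchanged
Final: z = 5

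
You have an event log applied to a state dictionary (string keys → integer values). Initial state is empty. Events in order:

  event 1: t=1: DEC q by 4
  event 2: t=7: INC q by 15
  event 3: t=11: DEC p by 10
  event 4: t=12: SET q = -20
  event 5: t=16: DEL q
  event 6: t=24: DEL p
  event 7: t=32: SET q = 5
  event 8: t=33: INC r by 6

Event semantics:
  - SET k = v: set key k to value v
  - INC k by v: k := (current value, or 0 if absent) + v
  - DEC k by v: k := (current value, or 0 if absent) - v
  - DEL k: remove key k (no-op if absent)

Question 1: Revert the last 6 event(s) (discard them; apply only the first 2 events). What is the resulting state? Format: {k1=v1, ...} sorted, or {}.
Answer: {q=11}

Derivation:
Keep first 2 events (discard last 6):
  after event 1 (t=1: DEC q by 4): {q=-4}
  after event 2 (t=7: INC q by 15): {q=11}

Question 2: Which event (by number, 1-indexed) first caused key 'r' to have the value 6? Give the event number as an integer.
Looking for first event where r becomes 6:
  event 8: r (absent) -> 6  <-- first match

Answer: 8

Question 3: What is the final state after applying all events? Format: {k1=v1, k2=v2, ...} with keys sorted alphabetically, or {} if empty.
  after event 1 (t=1: DEC q by 4): {q=-4}
  after event 2 (t=7: INC q by 15): {q=11}
  after event 3 (t=11: DEC p by 10): {p=-10, q=11}
  after event 4 (t=12: SET q = -20): {p=-10, q=-20}
  after event 5 (t=16: DEL q): {p=-10}
  after event 6 (t=24: DEL p): {}
  after event 7 (t=32: SET q = 5): {q=5}
  after event 8 (t=33: INC r by 6): {q=5, r=6}

Answer: {q=5, r=6}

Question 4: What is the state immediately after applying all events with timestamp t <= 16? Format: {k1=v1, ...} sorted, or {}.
Apply events with t <= 16 (5 events):
  after event 1 (t=1: DEC q by 4): {q=-4}
  after event 2 (t=7: INC q by 15): {q=11}
  after event 3 (t=11: DEC p by 10): {p=-10, q=11}
  after event 4 (t=12: SET q = -20): {p=-10, q=-20}
  after event 5 (t=16: DEL q): {p=-10}

Answer: {p=-10}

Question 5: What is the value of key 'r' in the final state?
Track key 'r' through all 8 events:
  event 1 (t=1: DEC q by 4): r unchanged
  event 2 (t=7: INC q by 15): r unchanged
  event 3 (t=11: DEC p by 10): r unchanged
  event 4 (t=12: SET q = -20): r unchanged
  event 5 (t=16: DEL q): r unchanged
  event 6 (t=24: DEL p): r unchanged
  event 7 (t=32: SET q = 5): r unchanged
  event 8 (t=33: INC r by 6): r (absent) -> 6
Final: r = 6

Answer: 6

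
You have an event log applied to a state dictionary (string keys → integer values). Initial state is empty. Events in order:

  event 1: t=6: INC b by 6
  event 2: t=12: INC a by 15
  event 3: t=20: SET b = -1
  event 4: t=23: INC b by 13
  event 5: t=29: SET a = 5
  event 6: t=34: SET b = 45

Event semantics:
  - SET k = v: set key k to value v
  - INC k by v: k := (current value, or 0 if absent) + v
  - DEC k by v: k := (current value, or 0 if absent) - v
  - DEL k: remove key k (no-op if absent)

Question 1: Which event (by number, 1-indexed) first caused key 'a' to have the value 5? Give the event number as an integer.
Answer: 5

Derivation:
Looking for first event where a becomes 5:
  event 2: a = 15
  event 3: a = 15
  event 4: a = 15
  event 5: a 15 -> 5  <-- first match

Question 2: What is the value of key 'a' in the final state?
Answer: 5

Derivation:
Track key 'a' through all 6 events:
  event 1 (t=6: INC b by 6): a unchanged
  event 2 (t=12: INC a by 15): a (absent) -> 15
  event 3 (t=20: SET b = -1): a unchanged
  event 4 (t=23: INC b by 13): a unchanged
  event 5 (t=29: SET a = 5): a 15 -> 5
  event 6 (t=34: SET b = 45): a unchanged
Final: a = 5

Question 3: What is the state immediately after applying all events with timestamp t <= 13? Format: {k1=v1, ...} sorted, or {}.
Apply events with t <= 13 (2 events):
  after event 1 (t=6: INC b by 6): {b=6}
  after event 2 (t=12: INC a by 15): {a=15, b=6}

Answer: {a=15, b=6}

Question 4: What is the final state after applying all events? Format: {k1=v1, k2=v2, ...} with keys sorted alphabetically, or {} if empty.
Answer: {a=5, b=45}

Derivation:
  after event 1 (t=6: INC b by 6): {b=6}
  after event 2 (t=12: INC a by 15): {a=15, b=6}
  after event 3 (t=20: SET b = -1): {a=15, b=-1}
  after event 4 (t=23: INC b by 13): {a=15, b=12}
  after event 5 (t=29: SET a = 5): {a=5, b=12}
  after event 6 (t=34: SET b = 45): {a=5, b=45}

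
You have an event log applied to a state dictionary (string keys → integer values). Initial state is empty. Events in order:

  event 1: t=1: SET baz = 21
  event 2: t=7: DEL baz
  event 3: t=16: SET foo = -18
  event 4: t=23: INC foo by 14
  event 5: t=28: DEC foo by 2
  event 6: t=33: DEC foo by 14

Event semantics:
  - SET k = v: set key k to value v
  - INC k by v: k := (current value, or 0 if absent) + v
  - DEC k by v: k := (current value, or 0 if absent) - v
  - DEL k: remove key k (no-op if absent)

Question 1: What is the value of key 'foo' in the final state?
Track key 'foo' through all 6 events:
  event 1 (t=1: SET baz = 21): foo unchanged
  event 2 (t=7: DEL baz): foo unchanged
  event 3 (t=16: SET foo = -18): foo (absent) -> -18
  event 4 (t=23: INC foo by 14): foo -18 -> -4
  event 5 (t=28: DEC foo by 2): foo -4 -> -6
  event 6 (t=33: DEC foo by 14): foo -6 -> -20
Final: foo = -20

Answer: -20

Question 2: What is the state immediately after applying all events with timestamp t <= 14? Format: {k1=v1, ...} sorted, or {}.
Apply events with t <= 14 (2 events):
  after event 1 (t=1: SET baz = 21): {baz=21}
  after event 2 (t=7: DEL baz): {}

Answer: {}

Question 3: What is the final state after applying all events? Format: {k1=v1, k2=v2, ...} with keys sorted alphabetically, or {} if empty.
  after event 1 (t=1: SET baz = 21): {baz=21}
  after event 2 (t=7: DEL baz): {}
  after event 3 (t=16: SET foo = -18): {foo=-18}
  after event 4 (t=23: INC foo by 14): {foo=-4}
  after event 5 (t=28: DEC foo by 2): {foo=-6}
  after event 6 (t=33: DEC foo by 14): {foo=-20}

Answer: {foo=-20}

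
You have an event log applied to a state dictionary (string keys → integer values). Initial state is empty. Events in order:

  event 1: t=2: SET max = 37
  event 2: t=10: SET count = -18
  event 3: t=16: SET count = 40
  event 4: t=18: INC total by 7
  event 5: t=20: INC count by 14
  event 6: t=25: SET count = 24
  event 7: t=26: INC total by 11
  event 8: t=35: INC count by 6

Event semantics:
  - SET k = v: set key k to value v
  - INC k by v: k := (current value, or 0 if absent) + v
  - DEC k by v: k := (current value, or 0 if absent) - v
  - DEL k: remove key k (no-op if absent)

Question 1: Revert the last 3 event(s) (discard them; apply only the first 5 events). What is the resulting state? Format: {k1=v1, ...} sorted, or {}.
Answer: {count=54, max=37, total=7}

Derivation:
Keep first 5 events (discard last 3):
  after event 1 (t=2: SET max = 37): {max=37}
  after event 2 (t=10: SET count = -18): {count=-18, max=37}
  after event 3 (t=16: SET count = 40): {count=40, max=37}
  after event 4 (t=18: INC total by 7): {count=40, max=37, total=7}
  after event 5 (t=20: INC count by 14): {count=54, max=37, total=7}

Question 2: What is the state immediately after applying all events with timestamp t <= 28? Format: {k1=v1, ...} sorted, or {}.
Answer: {count=24, max=37, total=18}

Derivation:
Apply events with t <= 28 (7 events):
  after event 1 (t=2: SET max = 37): {max=37}
  after event 2 (t=10: SET count = -18): {count=-18, max=37}
  after event 3 (t=16: SET count = 40): {count=40, max=37}
  after event 4 (t=18: INC total by 7): {count=40, max=37, total=7}
  after event 5 (t=20: INC count by 14): {count=54, max=37, total=7}
  after event 6 (t=25: SET count = 24): {count=24, max=37, total=7}
  after event 7 (t=26: INC total by 11): {count=24, max=37, total=18}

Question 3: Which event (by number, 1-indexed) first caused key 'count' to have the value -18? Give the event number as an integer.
Answer: 2

Derivation:
Looking for first event where count becomes -18:
  event 2: count (absent) -> -18  <-- first match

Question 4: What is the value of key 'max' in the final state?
Answer: 37

Derivation:
Track key 'max' through all 8 events:
  event 1 (t=2: SET max = 37): max (absent) -> 37
  event 2 (t=10: SET count = -18): max unchanged
  event 3 (t=16: SET count = 40): max unchanged
  event 4 (t=18: INC total by 7): max unchanged
  event 5 (t=20: INC count by 14): max unchanged
  event 6 (t=25: SET count = 24): max unchanged
  event 7 (t=26: INC total by 11): max unchanged
  event 8 (t=35: INC count by 6): max unchanged
Final: max = 37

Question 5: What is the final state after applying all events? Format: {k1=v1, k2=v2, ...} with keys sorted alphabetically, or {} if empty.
Answer: {count=30, max=37, total=18}

Derivation:
  after event 1 (t=2: SET max = 37): {max=37}
  after event 2 (t=10: SET count = -18): {count=-18, max=37}
  after event 3 (t=16: SET count = 40): {count=40, max=37}
  after event 4 (t=18: INC total by 7): {count=40, max=37, total=7}
  after event 5 (t=20: INC count by 14): {count=54, max=37, total=7}
  after event 6 (t=25: SET count = 24): {count=24, max=37, total=7}
  after event 7 (t=26: INC total by 11): {count=24, max=37, total=18}
  after event 8 (t=35: INC count by 6): {count=30, max=37, total=18}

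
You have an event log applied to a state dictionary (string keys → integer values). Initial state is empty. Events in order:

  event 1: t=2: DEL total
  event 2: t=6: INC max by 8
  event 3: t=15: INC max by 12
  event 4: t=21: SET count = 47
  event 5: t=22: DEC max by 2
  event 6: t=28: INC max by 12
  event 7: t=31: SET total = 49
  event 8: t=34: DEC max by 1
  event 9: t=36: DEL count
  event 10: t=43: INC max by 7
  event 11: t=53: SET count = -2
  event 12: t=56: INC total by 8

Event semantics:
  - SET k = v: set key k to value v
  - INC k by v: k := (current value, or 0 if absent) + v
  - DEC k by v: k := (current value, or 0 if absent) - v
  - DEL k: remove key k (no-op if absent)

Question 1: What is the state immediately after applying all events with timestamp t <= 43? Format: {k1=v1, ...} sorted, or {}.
Answer: {max=36, total=49}

Derivation:
Apply events with t <= 43 (10 events):
  after event 1 (t=2: DEL total): {}
  after event 2 (t=6: INC max by 8): {max=8}
  after event 3 (t=15: INC max by 12): {max=20}
  after event 4 (t=21: SET count = 47): {count=47, max=20}
  after event 5 (t=22: DEC max by 2): {count=47, max=18}
  after event 6 (t=28: INC max by 12): {count=47, max=30}
  after event 7 (t=31: SET total = 49): {count=47, max=30, total=49}
  after event 8 (t=34: DEC max by 1): {count=47, max=29, total=49}
  after event 9 (t=36: DEL count): {max=29, total=49}
  after event 10 (t=43: INC max by 7): {max=36, total=49}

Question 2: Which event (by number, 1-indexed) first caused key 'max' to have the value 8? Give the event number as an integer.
Answer: 2

Derivation:
Looking for first event where max becomes 8:
  event 2: max (absent) -> 8  <-- first match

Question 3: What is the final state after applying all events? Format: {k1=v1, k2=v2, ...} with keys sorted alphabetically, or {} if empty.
Answer: {count=-2, max=36, total=57}

Derivation:
  after event 1 (t=2: DEL total): {}
  after event 2 (t=6: INC max by 8): {max=8}
  after event 3 (t=15: INC max by 12): {max=20}
  after event 4 (t=21: SET count = 47): {count=47, max=20}
  after event 5 (t=22: DEC max by 2): {count=47, max=18}
  after event 6 (t=28: INC max by 12): {count=47, max=30}
  after event 7 (t=31: SET total = 49): {count=47, max=30, total=49}
  after event 8 (t=34: DEC max by 1): {count=47, max=29, total=49}
  after event 9 (t=36: DEL count): {max=29, total=49}
  after event 10 (t=43: INC max by 7): {max=36, total=49}
  after event 11 (t=53: SET count = -2): {count=-2, max=36, total=49}
  after event 12 (t=56: INC total by 8): {count=-2, max=36, total=57}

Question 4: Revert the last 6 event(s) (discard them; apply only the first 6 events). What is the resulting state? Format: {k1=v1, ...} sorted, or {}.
Keep first 6 events (discard last 6):
  after event 1 (t=2: DEL total): {}
  after event 2 (t=6: INC max by 8): {max=8}
  after event 3 (t=15: INC max by 12): {max=20}
  after event 4 (t=21: SET count = 47): {count=47, max=20}
  after event 5 (t=22: DEC max by 2): {count=47, max=18}
  after event 6 (t=28: INC max by 12): {count=47, max=30}

Answer: {count=47, max=30}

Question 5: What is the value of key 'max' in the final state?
Track key 'max' through all 12 events:
  event 1 (t=2: DEL total): max unchanged
  event 2 (t=6: INC max by 8): max (absent) -> 8
  event 3 (t=15: INC max by 12): max 8 -> 20
  event 4 (t=21: SET count = 47): max unchanged
  event 5 (t=22: DEC max by 2): max 20 -> 18
  event 6 (t=28: INC max by 12): max 18 -> 30
  event 7 (t=31: SET total = 49): max unchanged
  event 8 (t=34: DEC max by 1): max 30 -> 29
  event 9 (t=36: DEL count): max unchanged
  event 10 (t=43: INC max by 7): max 29 -> 36
  event 11 (t=53: SET count = -2): max unchanged
  event 12 (t=56: INC total by 8): max unchanged
Final: max = 36

Answer: 36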